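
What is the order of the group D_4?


|D_n| = 2n (n rotations and n reflections)
|D_4| = 2×4 = 8

|D_4| = 8


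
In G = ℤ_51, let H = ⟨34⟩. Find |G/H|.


|⟨34⟩| = n / gcd(34, 51) = 51 / 17 = 3
H is normal (ℤ_51 is abelian).
|G/H| = |G| / |H| = 51 / 3 = 17

|G/H| = 17


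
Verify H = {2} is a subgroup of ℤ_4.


Subgroup test for H = {2} in (ℤ_4, +):
(1) 0 ∈ H? No
(2) Closure: for all a,b ∈ H, (a+b) mod 4 ∈ H? No  [counterexample: 2 + 2 = 0 ∉ H]
(3) Inverses: for all a ∈ H, -a mod 4 ∈ H? Yes

No, H is not a subgroup of ℤ_4


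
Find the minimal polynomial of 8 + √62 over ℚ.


Let α = 8 + √62. Then α - 8 = √62, so (α - 8)² = 62, giving α² - 16α + 2 = 0. Degree 2 and α ∉ ℚ, so this is the minimal polynomial.

Minimal polynomial: x² - 16x + 2


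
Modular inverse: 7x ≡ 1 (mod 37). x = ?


Use the extended Euclidean algorithm to write 1 = 7·s + 37·t; then s mod 37 is the inverse.
Euclidean algorithm:
  7 = 0·37 + 7
  37 = 5·7 + 2
  7 = 3·2 + 1
  2 = 2·1 + 0
gcd(7,37) = 1
Back-substitution gives: 7·(16) + 37·(-3) = 1
So 7⁻¹ ≡ 16 ≡ 16 (mod 37)
Check: 7 × 16 = 112 ≡ 1 (mod 37) ✓

7⁻¹ ≡ 16 (mod 37)


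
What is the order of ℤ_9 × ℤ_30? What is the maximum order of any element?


|ℤ_9 × ℤ_30| = 9 × 30 = 270
Max element order = lcm(9,30) = 90
Cyclic? No (gcd=3)

|ℤ_9×ℤ_30| = 270, max element order = 90


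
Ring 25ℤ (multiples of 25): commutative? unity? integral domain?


25ℤ is a commutative ring under +,× but has no multiplicative identity (1 ∉ 25ℤ); it has no zero divisors, but without unity it is not an integral domain
Commutative: Yes
Integral domain: No
Has unity: No

25ℤ (multiples of 25): Commutative=Yes, Unity=No


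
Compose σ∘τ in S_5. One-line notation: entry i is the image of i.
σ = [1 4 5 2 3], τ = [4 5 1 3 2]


σ∘τ: apply τ first, then σ
1 →τ 4 →σ 2
2 →τ 5 →σ 3
3 →τ 1 →σ 1
4 →τ 3 →σ 5
5 →τ 2 →σ 4

σ∘τ = [2 3 1 5 4]


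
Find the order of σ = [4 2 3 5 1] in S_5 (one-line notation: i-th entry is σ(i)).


Cycle decomposition: (1 4 5)
Cycle lengths: 3
Order = lcm(3) = 3

ord(σ) = 3


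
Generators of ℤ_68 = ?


g generates ℤ_n iff gcd(g,n) = 1
Prime factors of 68: 2, 17
Generators are g ∈ {1,...,67} not divisible by any of these primes.
Generators: {1, 3, 5, 7, 9, 11, 13, 15, 19, 21, 23, 25, 27, 29, 31, 33, 35, 37, 39, 41, 43, 45, 47, 49, 53, 55, 57, 59, 61, 63, 65, 67}
Number of generators = φ(68) = 32

Generators of ℤ_68 = {1, 3, 5, 7, 9, 11, 13, 15, 19, 21, 23, 25, 27, 29, 31, 33, 35, 37, 39, 41, 43, 45, 47, 49, 53, 55, 57, 59, 61, 63, 65, 67}


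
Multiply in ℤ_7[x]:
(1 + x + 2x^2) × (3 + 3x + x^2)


Expand and collect like terms; reduce coefficients mod 7:
x^0: 1·3 = 3 ≡ 3 (mod 7)
x^1: 1·3 + 1·3 = 6 ≡ 6 (mod 7)
x^2: 1·1 + 1·3 + 2·3 = 10 ≡ 3 (mod 7)
x^3: 1·1 + 2·3 = 7 ≡ 0 (mod 7)
x^4: 2·1 = 2 ≡ 2 (mod 7)
Result: 3 + 6x + 3x^2 + 2x^4

f · g = 3 + 6x + 3x^2 + 2x^4


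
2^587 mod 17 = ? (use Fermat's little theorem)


Fermat's little theorem: if p is prime and gcd(a,p)=1, then a^(p-1) ≡ 1 (mod p)
p = 17 is prime, gcd(2,17) = 1
Reduce exponent: 587 mod 16 = 11
So 2^587 ≡ 2^11 (mod 17)
2^11 mod 17 = 8

2^587 ≡ 8 (mod 17)


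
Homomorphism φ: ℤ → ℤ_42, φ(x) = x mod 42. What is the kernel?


Kernel = preimage of identity
ker(φ) = {x ∈ ℤ : x ≡ 0 (mod 42)} = 42ℤ = {0, ±42, ±84, ...}

ker(φ) = 42ℤ


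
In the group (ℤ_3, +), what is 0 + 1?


Operation: addition mod 3
0 + 1 = (a + b) mod 3 with a = 0, b = 1

0 + 1 = 1


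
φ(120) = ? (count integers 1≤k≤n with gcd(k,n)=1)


Factor n: 120 = 2^3 × 3 × 5
φ(n) = n · ∏(1 - 1/p) over distinct primes p | n
φ(120) = 120 · (1 - 1/2) · (1 - 1/3) · (1 - 1/5) = 32

φ(120) = 32


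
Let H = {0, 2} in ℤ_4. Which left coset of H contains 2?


2 + H = {2 + h (mod 4) : h ∈ H}
2+0=2, 2+2=0
2 + H = {0, 2} = 0 + H

2 + H = {0, 2}


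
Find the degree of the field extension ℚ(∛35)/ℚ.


∛35 has minimal polynomial x³ - 35 (irreducible over ℚ since 35 is not a perfect cube)

[ℚ(∛35)/ℚ] = 3


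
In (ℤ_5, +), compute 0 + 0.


Operation: addition mod 5
0 + 0 = (a + b) mod 5 with a = 0, b = 0

0 + 0 = 0


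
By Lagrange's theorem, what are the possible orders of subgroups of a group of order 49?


Lagrange's theorem: |H| divides |G|
|G| = 49
Divisors of 49: 1, 7, 49

Possible subgroup orders: {1, 7, 49}


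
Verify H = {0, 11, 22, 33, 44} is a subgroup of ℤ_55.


Subgroup test for H = {0, 11, 22, 33, 44} in (ℤ_55, +):
(1) 0 ∈ H? Yes
(2) Closure: for all a,b ∈ H, (a+b) mod 55 ∈ H? Yes
(3) Inverses: for all a ∈ H, -a mod 55 ∈ H? Yes

Yes, H is a subgroup of ℤ_55


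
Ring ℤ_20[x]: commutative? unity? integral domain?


ℤ_20 has zero divisors (2·10 ≡ 0), and these lift to constant zero divisors in ℤ_20[x]; so not an integral domain
Commutative: Yes
Integral domain: No
Has unity: Yes

ℤ_20[x]: Commutative=Yes, Unity=Yes


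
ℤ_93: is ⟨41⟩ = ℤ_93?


g generates ℤ_n iff gcd(g, n) = 1
gcd(41, 93) = 1
Since gcd = 1, 41 is a generator.

Yes, 41 generates ℤ_93


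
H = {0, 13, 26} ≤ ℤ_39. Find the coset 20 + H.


20 + H = {20 + h (mod 39) : h ∈ H}
20+0=20, 20+13=33, 20+26=7
20 + H = {7, 20, 33} = 7 + H

20 + H = {7, 20, 33}


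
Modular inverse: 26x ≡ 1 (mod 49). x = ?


Use the extended Euclidean algorithm to write 1 = 26·s + 49·t; then s mod 49 is the inverse.
Euclidean algorithm:
  26 = 0·49 + 26
  49 = 1·26 + 23
  26 = 1·23 + 3
  23 = 7·3 + 2
  3 = 1·2 + 1
  2 = 2·1 + 0
gcd(26,49) = 1
Back-substitution gives: 26·(17) + 49·(-9) = 1
So 26⁻¹ ≡ 17 ≡ 17 (mod 49)
Check: 26 × 17 = 442 ≡ 1 (mod 49) ✓

26⁻¹ ≡ 17 (mod 49)


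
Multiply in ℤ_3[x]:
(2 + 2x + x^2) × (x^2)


Expand and collect like terms; reduce coefficients mod 3:
x^0: 2·0 = 0 ≡ 0 (mod 3)
x^1: 2·0 + 2·0 = 0 ≡ 0 (mod 3)
x^2: 2·1 + 2·0 + 1·0 = 2 ≡ 2 (mod 3)
x^3: 2·1 + 1·0 = 2 ≡ 2 (mod 3)
x^4: 1·1 = 1 ≡ 1 (mod 3)
Result: 2x^2 + 2x^3 + x^4

f · g = 2x^2 + 2x^3 + x^4


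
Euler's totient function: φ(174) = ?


Factor n: 174 = 2 × 3 × 29
φ(n) = n · ∏(1 - 1/p) over distinct primes p | n
φ(174) = 174 · (1 - 1/2) · (1 - 1/3) · (1 - 1/29) = 56

φ(174) = 56


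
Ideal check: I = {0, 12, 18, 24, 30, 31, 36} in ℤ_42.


Check ideal conditions for I = {0, 12, 18, 24, 30, 31, 36} in ℤ_42:
(1) I is an additive subgroup? No
(2) For r ∈ ℤ_42 and a ∈ I: r·a ∈ I? No  [counterexample: r=2, a=24, r·a mod 42 = 6 ∉ I]

No, I is not an ideal of ℤ_42


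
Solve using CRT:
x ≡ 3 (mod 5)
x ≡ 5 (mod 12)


m₁ = 5, m₂ = 12, gcd = 1, so CRT applies. M = m₁·m₂ = 60
Let M₁ = M/m₁ = 12, M₂ = M/m₂ = 5
Find y₁ ≡ M₁⁻¹ (mod m₁): 12⁻¹ ≡ 3 (mod 5)
Find y₂ ≡ M₂⁻¹ (mod m₂): 5⁻¹ ≡ 5 (mod 12)
x = a₁·M₁·y₁ + a₂·M₂·y₂ = 3·12·3 + 5·5·5 = 233
Reduce mod 60: x ≡ 53
Check: 53 mod 5 = 3 ✓, 53 mod 12 = 5 ✓

x ≡ 53 (mod 60)


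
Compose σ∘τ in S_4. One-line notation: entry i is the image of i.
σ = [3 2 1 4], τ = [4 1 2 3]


σ∘τ: apply τ first, then σ
1 →τ 4 →σ 4
2 →τ 1 →σ 3
3 →τ 2 →σ 2
4 →τ 3 →σ 1

σ∘τ = [4 3 2 1]


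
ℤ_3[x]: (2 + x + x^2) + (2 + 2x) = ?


Add coefficients mod 3:
x^0: 2 + 2 = 1 (mod 3)
x^1: 1 + 2 = 0 (mod 3)
x^2: 1 + 0 = 1 (mod 3)
Result: 1 + x^2

f + g = 1 + x^2


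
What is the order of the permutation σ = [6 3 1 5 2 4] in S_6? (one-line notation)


Cycle decomposition: (1 6 4 5 2 3)
Cycle lengths: 6
Order = lcm(6) = 6

ord(σ) = 6


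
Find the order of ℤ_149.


ℤ_n has n elements.

|ℤ_149| = 149


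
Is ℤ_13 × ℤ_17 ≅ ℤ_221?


Comparing ℤ_13 × ℤ_17 and ℤ_221:
gcd(13,17) = 1, so ℤ_13 × ℤ_17 ≅ ℤ_221 (CRT)

Yes, ℤ_13 × ℤ_17 ≅ ℤ_221


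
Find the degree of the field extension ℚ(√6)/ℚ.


√6 has minimal polynomial x² - 6 (irreducible over ℚ since 6 is squarefree)

[ℚ(√6)/ℚ] = 2


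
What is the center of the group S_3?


Z(G) = {g ∈ G | gx = xg for all x ∈ G}
S_n is non-abelian for n ≥ 3; Z(S_3) is trivial

Z(S_3) = {e}


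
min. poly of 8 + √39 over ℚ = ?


Let α = 8 + √39. Then α - 8 = √39, so (α - 8)² = 39, giving α² - 16α + 25 = 0. Degree 2 and α ∉ ℚ, so this is the minimal polynomial.

Minimal polynomial: x² - 16x + 25


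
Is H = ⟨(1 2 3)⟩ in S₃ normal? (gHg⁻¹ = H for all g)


H = ⟨(1 2 3)⟩ in S₃
⟨(1 2 3)⟩ has order 3 and index 2 in S₃; index-2 subgroups are normal

Yes, normal subgroup


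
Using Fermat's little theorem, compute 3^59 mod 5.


Fermat's little theorem: if p is prime and gcd(a,p)=1, then a^(p-1) ≡ 1 (mod p)
p = 5 is prime, gcd(3,5) = 1
Reduce exponent: 59 mod 4 = 3
So 3^59 ≡ 3^3 (mod 5)
3^3 mod 5 = 2

3^59 ≡ 2 (mod 5)


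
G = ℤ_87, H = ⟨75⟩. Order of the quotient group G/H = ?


|⟨75⟩| = n / gcd(75, 87) = 87 / 3 = 29
H is normal (ℤ_87 is abelian).
|G/H| = |G| / |H| = 87 / 29 = 3

|G/H| = 3


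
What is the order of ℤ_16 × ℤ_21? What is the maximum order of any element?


|ℤ_16 × ℤ_21| = 16 × 21 = 336
Max element order = lcm(16,21) = 336
Cyclic? Yes (gcd=1)

|ℤ_16×ℤ_21| = 336, max element order = 336


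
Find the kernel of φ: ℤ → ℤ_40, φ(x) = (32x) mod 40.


Kernel = preimage of identity
ker(φ) = {x ∈ ℤ : 32x ≡ 0 (mod 40)}. gcd(32,40) = 8, so 32x ≡ 0 (mod 40) ⟺ x ≡ 0 (mod 40/8 = 5). Hence ker(φ) = 5ℤ

ker(φ) = 5ℤ


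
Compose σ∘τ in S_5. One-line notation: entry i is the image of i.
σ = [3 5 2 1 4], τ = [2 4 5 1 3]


σ∘τ: apply τ first, then σ
1 →τ 2 →σ 5
2 →τ 4 →σ 1
3 →τ 5 →σ 4
4 →τ 1 →σ 3
5 →τ 3 →σ 2

σ∘τ = [5 1 4 3 2]


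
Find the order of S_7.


|S_n| = n! (number of permutations of n symbols)
|S_7| = 7! = 5040

|S_7| = 5040


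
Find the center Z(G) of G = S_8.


Z(G) = {g ∈ G | gx = xg for all x ∈ G}
S_n is non-abelian for n ≥ 3; Z(S_8) is trivial

Z(S_8) = {e}


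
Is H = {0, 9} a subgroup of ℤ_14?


Subgroup test for H = {0, 9} in (ℤ_14, +):
(1) 0 ∈ H? Yes
(2) Closure: for all a,b ∈ H, (a+b) mod 14 ∈ H? No  [counterexample: 9 + 9 = 4 ∉ H]
(3) Inverses: for all a ∈ H, -a mod 14 ∈ H? No

No, H is not a subgroup of ℤ_14


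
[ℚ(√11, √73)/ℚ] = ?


[ℚ(√11,√73):ℚ] = [ℚ(√11,√73):ℚ(√11)]·[ℚ(√11):ℚ] = 2·2 = 4

[ℚ(√11, √73)/ℚ] = 4


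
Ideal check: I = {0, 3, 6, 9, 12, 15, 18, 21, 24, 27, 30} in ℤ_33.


Check ideal conditions for I = {0, 3, 6, 9, 12, 15, 18, 21, 24, 27, 30} in ℤ_33:
(1) I is an additive subgroup? Yes
(2) For r ∈ ℤ_33 and a ∈ I: r·a ∈ I? Yes

Yes, I is an ideal of ℤ_33


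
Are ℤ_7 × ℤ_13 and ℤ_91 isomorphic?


Comparing ℤ_7 × ℤ_13 and ℤ_91:
gcd(7,13) = 1, so ℤ_7 × ℤ_13 ≅ ℤ_91 (CRT)

Yes, ℤ_7 × ℤ_13 ≅ ℤ_91


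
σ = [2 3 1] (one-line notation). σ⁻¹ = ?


To find σ⁻¹, swap domain and range:
σ(1) = 2 → σ⁻¹(2) = 1
σ(2) = 3 → σ⁻¹(3) = 2
σ(3) = 1 → σ⁻¹(1) = 3

σ⁻¹ = [3 1 2]


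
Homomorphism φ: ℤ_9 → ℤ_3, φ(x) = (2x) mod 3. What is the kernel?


Kernel = preimage of identity
ker(φ) = {x ∈ ℤ_9 : 2x ≡ 0 (mod 3)}. Since 3 | 9, φ is well-defined. The kernel is the cyclic subgroup ⟨3⟩ of ℤ_9 (order 3), i.e. {0, 3, 6}

ker(φ) = {0, 3, 6}


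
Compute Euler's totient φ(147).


Factor n: 147 = 3 × 7^2
φ(n) = n · ∏(1 - 1/p) over distinct primes p | n
φ(147) = 147 · (1 - 1/3) · (1 - 1/7) = 84

φ(147) = 84


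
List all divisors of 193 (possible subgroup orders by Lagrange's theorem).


Lagrange's theorem: |H| divides |G|
|G| = 193
Divisors of 193: 1, 193

Possible subgroup orders: {1, 193}


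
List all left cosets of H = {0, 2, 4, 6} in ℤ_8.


H = {0, 2, 4, 6}, |H| = 4
Number of cosets = |G|/|H| = 8/4 = 2
0 + H = {0, 2, 4, 6}
1 + H = {1, 3, 5, 7}

Cosets: 0+H={0,2,4,6}; 1+H={1,3,5,7}


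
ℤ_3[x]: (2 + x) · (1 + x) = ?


Expand and collect like terms; reduce coefficients mod 3:
x^0: 2·1 = 2 ≡ 2 (mod 3)
x^1: 2·1 + 1·1 = 3 ≡ 0 (mod 3)
x^2: 1·1 = 1 ≡ 1 (mod 3)
Result: 2 + x^2

f · g = 2 + x^2


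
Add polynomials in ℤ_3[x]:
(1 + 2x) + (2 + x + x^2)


Add coefficients mod 3:
x^0: 1 + 2 = 0 (mod 3)
x^1: 2 + 1 = 0 (mod 3)
x^2: 0 + 1 = 1 (mod 3)
Result: x^2

f + g = x^2


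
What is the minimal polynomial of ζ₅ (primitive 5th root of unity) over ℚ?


ζ₅ is a root of Φ₅(x) = x⁴ + x³ + x² + x + 1, irreducible over ℚ

Minimal polynomial: x⁴ + x³ + x² + x + 1


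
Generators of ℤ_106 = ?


g generates ℤ_n iff gcd(g,n) = 1
Prime factors of 106: 2, 53
Generators are g ∈ {1,...,105} not divisible by any of these primes.
Generators: {1, 3, 5, 7, 9, 11, 13, 15, 17, 19, 21, 23, 25, 27, 29, 31, 33, 35, 37, 39, 41, 43, 45, 47, 49, 51, 55, 57, 59, 61, 63, 65, 67, 69, 71, 73, 75, 77, 79, 81, 83, 85, 87, 89, 91, 93, 95, 97, 99, 101, 103, 105}
Number of generators = φ(106) = 52

Generators of ℤ_106 = {1, 3, 5, 7, 9, 11, 13, 15, 17, 19, 21, 23, 25, 27, 29, 31, 33, 35, 37, 39, 41, 43, 45, 47, 49, 51, 55, 57, 59, 61, 63, 65, 67, 69, 71, 73, 75, 77, 79, 81, 83, 85, 87, 89, 91, 93, 95, 97, 99, 101, 103, 105}


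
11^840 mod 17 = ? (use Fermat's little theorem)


Fermat's little theorem: if p is prime and gcd(a,p)=1, then a^(p-1) ≡ 1 (mod p)
p = 17 is prime, gcd(11,17) = 1
Reduce exponent: 840 mod 16 = 8
So 11^840 ≡ 11^8 (mod 17)
11^8 mod 17 = 16

11^840 ≡ 16 (mod 17)


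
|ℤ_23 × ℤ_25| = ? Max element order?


|ℤ_23 × ℤ_25| = 23 × 25 = 575
Max element order = lcm(23,25) = 575
Cyclic? Yes (gcd=1)

|ℤ_23×ℤ_25| = 575, max element order = 575


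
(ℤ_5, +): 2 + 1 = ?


Operation: addition mod 5
2 + 1 = (a + b) mod 5 with a = 2, b = 1

2 + 1 = 3


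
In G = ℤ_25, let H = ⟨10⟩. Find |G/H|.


|⟨10⟩| = n / gcd(10, 25) = 25 / 5 = 5
H is normal (ℤ_25 is abelian).
|G/H| = |G| / |H| = 25 / 5 = 5

|G/H| = 5


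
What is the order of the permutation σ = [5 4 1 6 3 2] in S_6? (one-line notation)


Cycle decomposition: (1 5 3) (2 4 6)
Cycle lengths: 3, 3
Order = lcm(3, 3) = 3

ord(σ) = 3


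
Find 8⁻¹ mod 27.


Use the extended Euclidean algorithm to write 1 = 8·s + 27·t; then s mod 27 is the inverse.
Euclidean algorithm:
  8 = 0·27 + 8
  27 = 3·8 + 3
  8 = 2·3 + 2
  3 = 1·2 + 1
  2 = 2·1 + 0
gcd(8,27) = 1
Back-substitution gives: 8·(-10) + 27·(3) = 1
So 8⁻¹ ≡ -10 ≡ 17 (mod 27)
Check: 8 × 17 = 136 ≡ 1 (mod 27) ✓

8⁻¹ ≡ 17 (mod 27)


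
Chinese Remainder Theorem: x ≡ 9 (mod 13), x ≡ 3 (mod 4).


m₁ = 13, m₂ = 4, gcd = 1, so CRT applies. M = m₁·m₂ = 52
Let M₁ = M/m₁ = 4, M₂ = M/m₂ = 13
Find y₁ ≡ M₁⁻¹ (mod m₁): 4⁻¹ ≡ 10 (mod 13)
Find y₂ ≡ M₂⁻¹ (mod m₂): 13⁻¹ ≡ 1 (mod 4)
x = a₁·M₁·y₁ + a₂·M₂·y₂ = 9·4·10 + 3·13·1 = 399
Reduce mod 52: x ≡ 35
Check: 35 mod 13 = 9 ✓, 35 mod 4 = 3 ✓

x ≡ 35 (mod 52)


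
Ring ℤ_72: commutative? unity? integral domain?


ℤ_72 is a commutative ring with unity 1; 72 = 2×36 is composite, so 2·36 ≡ 0 gives zero divisors (not an integral domain)
Commutative: Yes
Integral domain: No
Has unity: Yes

ℤ_72: Commutative=Yes, Unity=Yes


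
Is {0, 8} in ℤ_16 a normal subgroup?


H = {0, 8} in ℤ_16
ℤ_16 is abelian; every subgroup of an abelian group is normal

Yes, normal subgroup


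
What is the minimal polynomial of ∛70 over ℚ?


∛70 satisfies x³ - 70 = 0, irreducible over ℚ (no rational root; 70 is not a perfect cube)

Minimal polynomial: x³ - 70


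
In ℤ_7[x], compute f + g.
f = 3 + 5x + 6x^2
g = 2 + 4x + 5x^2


Add coefficients mod 7:
x^0: 3 + 2 = 5 (mod 7)
x^1: 5 + 4 = 2 (mod 7)
x^2: 6 + 5 = 4 (mod 7)
Result: 5 + 2x + 4x^2

f + g = 5 + 2x + 4x^2


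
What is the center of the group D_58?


Z(G) = {g ∈ G | gx = xg for all x ∈ G}
For even n, Z(D_n) = {e, r^(n/2)}: the 180° rotation r^29 commutes with every reflection and rotation

Z(D_58) = {e, r^29}


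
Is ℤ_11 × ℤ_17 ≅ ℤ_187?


Comparing ℤ_11 × ℤ_17 and ℤ_187:
gcd(11,17) = 1, so ℤ_11 × ℤ_17 ≅ ℤ_187 (CRT)

Yes, ℤ_11 × ℤ_17 ≅ ℤ_187


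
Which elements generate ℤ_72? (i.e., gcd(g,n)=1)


g generates ℤ_n iff gcd(g,n) = 1
Prime factors of 72: 2, 3
Generators are g ∈ {1,...,71} not divisible by any of these primes.
Generators: {1, 5, 7, 11, 13, 17, 19, 23, 25, 29, 31, 35, 37, 41, 43, 47, 49, 53, 55, 59, 61, 65, 67, 71}
Number of generators = φ(72) = 24

Generators of ℤ_72 = {1, 5, 7, 11, 13, 17, 19, 23, 25, 29, 31, 35, 37, 41, 43, 47, 49, 53, 55, 59, 61, 65, 67, 71}


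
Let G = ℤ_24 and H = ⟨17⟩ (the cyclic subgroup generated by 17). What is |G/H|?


|⟨17⟩| = n / gcd(17, 24) = 24 / 1 = 24
H is normal (ℤ_24 is abelian).
|G/H| = |G| / |H| = 24 / 24 = 1

|G/H| = 1


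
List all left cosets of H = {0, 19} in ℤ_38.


H = {0, 19}, |H| = 2
Number of cosets = |G|/|H| = 38/2 = 19
0 + H = {0, 19}
1 + H = {1, 20}
2 + H = {2, 21}
3 + H = {3, 22}
4 + H = {4, 23}
5 + H = {5, 24}
6 + H = {6, 25}
7 + H = {7, 26}
8 + H = {8, 27}
9 + H = {9, 28}
10 + H = {10, 29}
11 + H = {11, 30}
12 + H = {12, 31}
13 + H = {13, 32}
14 + H = {14, 33}
15 + H = {15, 34}
16 + H = {16, 35}
17 + H = {17, 36}
18 + H = {18, 37}

Cosets: 0+H={0,19}; 1+H={1,20}; 2+H={2,21}; 3+H={3,22}; 4+H={4,23}; 5+H={5,24}; 6+H={6,25}; 7+H={7,26}; 8+H={8,27}; 9+H={9,28}; 10+H={10,29}; 11+H={11,30}; 12+H={12,31}; 13+H={13,32}; 14+H={14,33}; 15+H={15,34}; 16+H={16,35}; 17+H={17,36}; 18+H={18,37}


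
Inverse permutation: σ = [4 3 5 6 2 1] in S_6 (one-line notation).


To find σ⁻¹, swap domain and range:
σ(1) = 4 → σ⁻¹(4) = 1
σ(2) = 3 → σ⁻¹(3) = 2
σ(3) = 5 → σ⁻¹(5) = 3
σ(4) = 6 → σ⁻¹(6) = 4
σ(5) = 2 → σ⁻¹(2) = 5
σ(6) = 1 → σ⁻¹(1) = 6

σ⁻¹ = [6 5 2 1 3 4]


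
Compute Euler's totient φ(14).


φ(n) = count of k ∈ {1,...,n} with gcd(k,n)=1
Coprimes to 14: {1, 3, 5, 9, 11, 13}
Count: 6

φ(14) = 6


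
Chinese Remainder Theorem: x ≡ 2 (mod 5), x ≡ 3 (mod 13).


m₁ = 5, m₂ = 13, gcd = 1, so CRT applies. M = m₁·m₂ = 65
Let M₁ = M/m₁ = 13, M₂ = M/m₂ = 5
Find y₁ ≡ M₁⁻¹ (mod m₁): 13⁻¹ ≡ 2 (mod 5)
Find y₂ ≡ M₂⁻¹ (mod m₂): 5⁻¹ ≡ 8 (mod 13)
x = a₁·M₁·y₁ + a₂·M₂·y₂ = 2·13·2 + 3·5·8 = 172
Reduce mod 65: x ≡ 42
Check: 42 mod 5 = 2 ✓, 42 mod 13 = 3 ✓

x ≡ 42 (mod 65)


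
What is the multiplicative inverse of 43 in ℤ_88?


Use the extended Euclidean algorithm to write 1 = 43·s + 88·t; then s mod 88 is the inverse.
Euclidean algorithm:
  43 = 0·88 + 43
  88 = 2·43 + 2
  43 = 21·2 + 1
  2 = 2·1 + 0
gcd(43,88) = 1
Back-substitution gives: 43·(43) + 88·(-21) = 1
So 43⁻¹ ≡ 43 ≡ 43 (mod 88)
Check: 43 × 43 = 1849 ≡ 1 (mod 88) ✓

43⁻¹ ≡ 43 (mod 88)


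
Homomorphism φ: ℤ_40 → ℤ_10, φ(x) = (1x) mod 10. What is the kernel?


Kernel = preimage of identity
ker(φ) = {x ∈ ℤ_40 : 1x ≡ 0 (mod 10)}. Since 10 | 40, φ is well-defined. The kernel is the cyclic subgroup ⟨10⟩ of ℤ_40 (order 4), i.e. {0, 10, 20, 30}

ker(φ) = {0, 10, 20, 30}


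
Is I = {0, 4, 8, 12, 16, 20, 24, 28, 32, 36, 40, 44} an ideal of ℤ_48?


Check ideal conditions for I = {0, 4, 8, 12, 16, 20, 24, 28, 32, 36, 40, 44} in ℤ_48:
(1) I is an additive subgroup? Yes
(2) For r ∈ ℤ_48 and a ∈ I: r·a ∈ I? Yes

Yes, I is an ideal of ℤ_48


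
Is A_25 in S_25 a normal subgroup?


H = A_25 in S_25
A_25 has index 2 in S_25, and every subgroup of index 2 is normal

Yes, normal subgroup


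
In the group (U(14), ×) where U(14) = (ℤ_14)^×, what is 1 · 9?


Operation: multiplication mod 14
1 · 9 = (a × b) mod 14 with a = 1, b = 9

1 · 9 = 9


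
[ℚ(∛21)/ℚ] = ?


∛21 has minimal polynomial x³ - 21 (irreducible over ℚ since 21 is not a perfect cube)

[ℚ(∛21)/ℚ] = 3


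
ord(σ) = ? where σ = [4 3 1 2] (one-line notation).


Cycle decomposition: (1 4 2 3)
Cycle lengths: 4
Order = lcm(4) = 4

ord(σ) = 4


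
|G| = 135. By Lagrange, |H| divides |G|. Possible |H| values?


Lagrange's theorem: |H| divides |G|
|G| = 135
Divisors of 135: 1, 3, 5, 9, 15, 27, 45, 135

Possible subgroup orders: {1, 3, 5, 9, 15, 27, 45, 135}


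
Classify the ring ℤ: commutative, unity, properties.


integers form a commutative ring with unity 1; no zero divisors
Commutative: Yes
Integral domain: Yes
Has unity: Yes

ℤ: Commutative=Yes, Unity=Yes


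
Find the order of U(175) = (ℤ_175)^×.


U(n) is the group of units mod n; |U(n)| = φ(n)
|U(175)| = φ(175) = 120

|U(175) = (ℤ_175)^×| = 120


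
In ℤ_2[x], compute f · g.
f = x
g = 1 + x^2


Expand and collect like terms; reduce coefficients mod 2:
x^0: 0·1 = 0 ≡ 0 (mod 2)
x^1: 0·0 + 1·1 = 1 ≡ 1 (mod 2)
x^2: 0·1 + 1·0 = 0 ≡ 0 (mod 2)
x^3: 1·1 = 1 ≡ 1 (mod 2)
Result: x + x^3

f · g = x + x^3


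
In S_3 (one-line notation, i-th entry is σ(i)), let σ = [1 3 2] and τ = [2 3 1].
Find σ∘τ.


σ∘τ: apply τ first, then σ
1 →τ 2 →σ 3
2 →τ 3 →σ 2
3 →τ 1 →σ 1

σ∘τ = [3 2 1]


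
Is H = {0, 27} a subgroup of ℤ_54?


Subgroup test for H = {0, 27} in (ℤ_54, +):
(1) 0 ∈ H? Yes
(2) Closure: for all a,b ∈ H, (a+b) mod 54 ∈ H? Yes
(3) Inverses: for all a ∈ H, -a mod 54 ∈ H? Yes

Yes, H is a subgroup of ℤ_54


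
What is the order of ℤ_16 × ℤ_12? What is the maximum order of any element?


|ℤ_16 × ℤ_12| = 16 × 12 = 192
Max element order = lcm(16,12) = 48
Cyclic? No (gcd=4)

|ℤ_16×ℤ_12| = 192, max element order = 48


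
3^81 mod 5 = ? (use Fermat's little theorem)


Fermat's little theorem: if p is prime and gcd(a,p)=1, then a^(p-1) ≡ 1 (mod p)
p = 5 is prime, gcd(3,5) = 1
Reduce exponent: 81 mod 4 = 1
So 3^81 ≡ 3^1 (mod 5)
3^1 mod 5 = 3

3^81 ≡ 3 (mod 5)


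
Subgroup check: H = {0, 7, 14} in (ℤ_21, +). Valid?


Subgroup test for H = {0, 7, 14} in (ℤ_21, +):
(1) 0 ∈ H? Yes
(2) Closure: for all a,b ∈ H, (a+b) mod 21 ∈ H? Yes
(3) Inverses: for all a ∈ H, -a mod 21 ∈ H? Yes

Yes, H is a subgroup of ℤ_21


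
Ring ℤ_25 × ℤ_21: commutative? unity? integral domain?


Direct product ring; commutative with unity (1,1); but (1,0)·(0,1) = (0,0) gives zero divisors, so not an integral domain
Commutative: Yes
Integral domain: No
Has unity: Yes

ℤ_25 × ℤ_21: Commutative=Yes, Unity=Yes


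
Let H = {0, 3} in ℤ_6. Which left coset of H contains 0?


0 + H = {0 + h (mod 6) : h ∈ H}
0+0=0, 0+3=3

0 + H = {0, 3}


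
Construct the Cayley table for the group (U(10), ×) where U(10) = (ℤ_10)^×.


Elements: {1, 3, 7, 9}
Operation: multiplication mod 10
Entry (a, b) = (a × b) mod 10

Cayley table:
  | 1 | 3 | 7 | 9
1 | 1 | 3 | 7 | 9
3 | 3 | 9 | 1 | 7
7 | 7 | 1 | 9 | 3
9 | 9 | 7 | 3 | 1


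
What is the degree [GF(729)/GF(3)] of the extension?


GF(729) = GF(3^6), so the extension degree is 6

[GF(729)/GF(3)] = 6


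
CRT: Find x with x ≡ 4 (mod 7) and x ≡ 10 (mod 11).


m₁ = 7, m₂ = 11, gcd = 1, so CRT applies. M = m₁·m₂ = 77
Let M₁ = M/m₁ = 11, M₂ = M/m₂ = 7
Find y₁ ≡ M₁⁻¹ (mod m₁): 11⁻¹ ≡ 2 (mod 7)
Find y₂ ≡ M₂⁻¹ (mod m₂): 7⁻¹ ≡ 8 (mod 11)
x = a₁·M₁·y₁ + a₂·M₂·y₂ = 4·11·2 + 10·7·8 = 648
Reduce mod 77: x ≡ 32
Check: 32 mod 7 = 4 ✓, 32 mod 11 = 10 ✓

x ≡ 32 (mod 77)


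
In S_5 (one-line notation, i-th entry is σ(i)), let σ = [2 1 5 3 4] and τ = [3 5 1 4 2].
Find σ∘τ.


σ∘τ: apply τ first, then σ
1 →τ 3 →σ 5
2 →τ 5 →σ 4
3 →τ 1 →σ 2
4 →τ 4 →σ 3
5 →τ 2 →σ 1

σ∘τ = [5 4 2 3 1]


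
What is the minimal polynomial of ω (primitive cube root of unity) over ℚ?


ω satisfies x² + x + 1 = 0 (the cyclotomic polynomial Φ₃)

Minimal polynomial: x² + x + 1


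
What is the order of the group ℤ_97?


ℤ_n has n elements.

|ℤ_97| = 97


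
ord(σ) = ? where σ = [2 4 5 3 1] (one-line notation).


Cycle decomposition: (1 2 4 3 5)
Cycle lengths: 5
Order = lcm(5) = 5

ord(σ) = 5


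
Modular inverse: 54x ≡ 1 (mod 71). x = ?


Use the extended Euclidean algorithm to write 1 = 54·s + 71·t; then s mod 71 is the inverse.
Euclidean algorithm:
  54 = 0·71 + 54
  71 = 1·54 + 17
  54 = 3·17 + 3
  17 = 5·3 + 2
  3 = 1·2 + 1
  2 = 2·1 + 0
gcd(54,71) = 1
Back-substitution gives: 54·(25) + 71·(-19) = 1
So 54⁻¹ ≡ 25 ≡ 25 (mod 71)
Check: 54 × 25 = 1350 ≡ 1 (mod 71) ✓

54⁻¹ ≡ 25 (mod 71)


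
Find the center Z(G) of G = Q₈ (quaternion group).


Z(G) = {g ∈ G | gx = xg for all x ∈ G}
In Q₈ = {±1, ±i, ±j, ±k}, only ±1 commute with every element

Z(Q₈ (quaternion group)) = {1, -1}


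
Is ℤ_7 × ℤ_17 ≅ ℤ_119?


Comparing ℤ_7 × ℤ_17 and ℤ_119:
gcd(7,17) = 1, so ℤ_7 × ℤ_17 ≅ ℤ_119 (CRT)

Yes, ℤ_7 × ℤ_17 ≅ ℤ_119


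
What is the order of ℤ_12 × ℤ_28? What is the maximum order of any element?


|ℤ_12 × ℤ_28| = 12 × 28 = 336
Max element order = lcm(12,28) = 84
Cyclic? No (gcd=4)

|ℤ_12×ℤ_28| = 336, max element order = 84


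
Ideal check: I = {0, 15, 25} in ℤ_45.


Check ideal conditions for I = {0, 15, 25} in ℤ_45:
(1) I is an additive subgroup? No
(2) For r ∈ ℤ_45 and a ∈ I: r·a ∈ I? No  [counterexample: r=2, a=15, r·a mod 45 = 30 ∉ I]

No, I is not an ideal of ℤ_45


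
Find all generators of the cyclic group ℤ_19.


g generates ℤ_n iff gcd(g,n) = 1
Prime factors of 19: 19
Generators are g ∈ {1,...,18} not divisible by any of these primes.
Generators: {1, 2, 3, 4, 5, 6, 7, 8, 9, 10, 11, 12, 13, 14, 15, 16, 17, 18}
Number of generators = φ(19) = 18

Generators of ℤ_19 = {1, 2, 3, 4, 5, 6, 7, 8, 9, 10, 11, 12, 13, 14, 15, 16, 17, 18}


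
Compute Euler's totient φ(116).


Factor n: 116 = 2^2 × 29
φ(n) = n · ∏(1 - 1/p) over distinct primes p | n
φ(116) = 116 · (1 - 1/2) · (1 - 1/29) = 56

φ(116) = 56


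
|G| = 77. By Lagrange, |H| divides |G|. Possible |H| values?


Lagrange's theorem: |H| divides |G|
|G| = 77
Divisors of 77: 1, 7, 11, 77

Possible subgroup orders: {1, 7, 11, 77}


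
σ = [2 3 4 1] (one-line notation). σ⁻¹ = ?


To find σ⁻¹, swap domain and range:
σ(1) = 2 → σ⁻¹(2) = 1
σ(2) = 3 → σ⁻¹(3) = 2
σ(3) = 4 → σ⁻¹(4) = 3
σ(4) = 1 → σ⁻¹(1) = 4

σ⁻¹ = [4 1 2 3]


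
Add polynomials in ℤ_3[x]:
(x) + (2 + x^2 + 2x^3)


Add coefficients mod 3:
x^0: 0 + 2 = 2 (mod 3)
x^1: 1 + 0 = 1 (mod 3)
x^2: 0 + 1 = 1 (mod 3)
x^3: 0 + 2 = 2 (mod 3)
Result: 2 + x + x^2 + 2x^3

f + g = 2 + x + x^2 + 2x^3


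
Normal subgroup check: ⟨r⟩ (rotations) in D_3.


H = ⟨r⟩ (rotations) in D_3
The rotation subgroup ⟨r⟩ has index 2 in D_3, so it is normal

Yes, normal subgroup


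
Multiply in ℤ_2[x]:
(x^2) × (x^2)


Expand and collect like terms; reduce coefficients mod 2:
x^0: 0·0 = 0 ≡ 0 (mod 2)
x^1: 0·0 + 0·0 = 0 ≡ 0 (mod 2)
x^2: 0·1 + 0·0 + 1·0 = 0 ≡ 0 (mod 2)
x^3: 0·1 + 1·0 = 0 ≡ 0 (mod 2)
x^4: 1·1 = 1 ≡ 1 (mod 2)
Result: x^4

f · g = x^4


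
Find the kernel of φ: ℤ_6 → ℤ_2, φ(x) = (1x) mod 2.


Kernel = preimage of identity
ker(φ) = {x ∈ ℤ_6 : 1x ≡ 0 (mod 2)}. Since 2 | 6, φ is well-defined. The kernel is the cyclic subgroup ⟨2⟩ of ℤ_6 (order 3), i.e. {0, 2, 4}

ker(φ) = {0, 2, 4}


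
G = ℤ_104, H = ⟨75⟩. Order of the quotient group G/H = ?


|⟨75⟩| = n / gcd(75, 104) = 104 / 1 = 104
H is normal (ℤ_104 is abelian).
|G/H| = |G| / |H| = 104 / 104 = 1

|G/H| = 1


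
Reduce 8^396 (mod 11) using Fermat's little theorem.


Fermat's little theorem: if p is prime and gcd(a,p)=1, then a^(p-1) ≡ 1 (mod p)
p = 11 is prime, gcd(8,11) = 1
Reduce exponent: 396 mod 10 = 6
So 8^396 ≡ 8^6 (mod 11)
8^6 mod 11 = 3

8^396 ≡ 3 (mod 11)


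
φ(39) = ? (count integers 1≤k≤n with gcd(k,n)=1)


Factor n: 39 = 3 × 13
φ(n) = n · ∏(1 - 1/p) over distinct primes p | n
φ(39) = 39 · (1 - 1/3) · (1 - 1/13) = 24

φ(39) = 24


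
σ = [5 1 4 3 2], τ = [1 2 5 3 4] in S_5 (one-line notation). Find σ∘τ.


σ∘τ: apply τ first, then σ
1 →τ 1 →σ 5
2 →τ 2 →σ 1
3 →τ 5 →σ 2
4 →τ 3 →σ 4
5 →τ 4 →σ 3

σ∘τ = [5 1 2 4 3]


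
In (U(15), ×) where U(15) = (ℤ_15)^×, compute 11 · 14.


Operation: multiplication mod 15
11 · 14 = (a × b) mod 15 with a = 11, b = 14

11 · 14 = 4


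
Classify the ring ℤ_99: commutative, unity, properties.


ℤ_99 is a commutative ring with unity 1; 99 = 3×33 is composite, so 3·33 ≡ 0 gives zero divisors (not an integral domain)
Commutative: Yes
Integral domain: No
Has unity: Yes

ℤ_99: Commutative=Yes, Unity=Yes


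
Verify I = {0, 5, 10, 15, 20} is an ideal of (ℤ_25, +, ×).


Check ideal conditions for I = {0, 5, 10, 15, 20} in ℤ_25:
(1) I is an additive subgroup? Yes
(2) For r ∈ ℤ_25 and a ∈ I: r·a ∈ I? Yes

Yes, I is an ideal of ℤ_25


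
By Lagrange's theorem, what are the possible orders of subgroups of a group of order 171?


Lagrange's theorem: |H| divides |G|
|G| = 171
Divisors of 171: 1, 3, 9, 19, 57, 171

Possible subgroup orders: {1, 3, 9, 19, 57, 171}


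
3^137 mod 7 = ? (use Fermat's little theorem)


Fermat's little theorem: if p is prime and gcd(a,p)=1, then a^(p-1) ≡ 1 (mod p)
p = 7 is prime, gcd(3,7) = 1
Reduce exponent: 137 mod 6 = 5
So 3^137 ≡ 3^5 (mod 7)
3^5 mod 7 = 5

3^137 ≡ 5 (mod 7)


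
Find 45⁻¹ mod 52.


Use the extended Euclidean algorithm to write 1 = 45·s + 52·t; then s mod 52 is the inverse.
Euclidean algorithm:
  45 = 0·52 + 45
  52 = 1·45 + 7
  45 = 6·7 + 3
  7 = 2·3 + 1
  3 = 3·1 + 0
gcd(45,52) = 1
Back-substitution gives: 45·(-15) + 52·(13) = 1
So 45⁻¹ ≡ -15 ≡ 37 (mod 52)
Check: 45 × 37 = 1665 ≡ 1 (mod 52) ✓

45⁻¹ ≡ 37 (mod 52)


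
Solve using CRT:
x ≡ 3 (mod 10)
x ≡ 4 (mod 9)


m₁ = 10, m₂ = 9, gcd = 1, so CRT applies. M = m₁·m₂ = 90
Let M₁ = M/m₁ = 9, M₂ = M/m₂ = 10
Find y₁ ≡ M₁⁻¹ (mod m₁): 9⁻¹ ≡ 9 (mod 10)
Find y₂ ≡ M₂⁻¹ (mod m₂): 10⁻¹ ≡ 1 (mod 9)
x = a₁·M₁·y₁ + a₂·M₂·y₂ = 3·9·9 + 4·10·1 = 283
Reduce mod 90: x ≡ 13
Check: 13 mod 10 = 3 ✓, 13 mod 9 = 4 ✓

x ≡ 13 (mod 90)


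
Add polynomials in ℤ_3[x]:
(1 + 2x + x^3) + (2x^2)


Add coefficients mod 3:
x^0: 1 + 0 = 1 (mod 3)
x^1: 2 + 0 = 2 (mod 3)
x^2: 0 + 2 = 2 (mod 3)
x^3: 1 + 0 = 1 (mod 3)
Result: 1 + 2x + 2x^2 + x^3

f + g = 1 + 2x + 2x^2 + x^3


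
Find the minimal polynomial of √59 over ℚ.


√59 satisfies x² - 59 = 0, irreducible over ℚ since 59 is squarefree

Minimal polynomial: x² - 59


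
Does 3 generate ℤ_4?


g generates ℤ_n iff gcd(g, n) = 1
gcd(3, 4) = 1
Since gcd = 1, 3 is a generator.

Yes, 3 generates ℤ_4


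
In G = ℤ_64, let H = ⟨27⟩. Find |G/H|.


|⟨27⟩| = n / gcd(27, 64) = 64 / 1 = 64
H is normal (ℤ_64 is abelian).
|G/H| = |G| / |H| = 64 / 64 = 1

|G/H| = 1


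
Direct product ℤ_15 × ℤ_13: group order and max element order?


|ℤ_15 × ℤ_13| = 15 × 13 = 195
Max element order = lcm(15,13) = 195
Cyclic? Yes (gcd=1)

|ℤ_15×ℤ_13| = 195, max element order = 195


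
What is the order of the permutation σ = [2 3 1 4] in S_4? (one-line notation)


Cycle decomposition: (1 2 3)
Cycle lengths: 3
Order = lcm(3) = 3

ord(σ) = 3


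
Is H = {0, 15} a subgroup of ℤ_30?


Subgroup test for H = {0, 15} in (ℤ_30, +):
(1) 0 ∈ H? Yes
(2) Closure: for all a,b ∈ H, (a+b) mod 30 ∈ H? Yes
(3) Inverses: for all a ∈ H, -a mod 30 ∈ H? Yes

Yes, H is a subgroup of ℤ_30


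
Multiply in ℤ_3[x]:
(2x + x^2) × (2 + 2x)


Expand and collect like terms; reduce coefficients mod 3:
x^0: 0·2 = 0 ≡ 0 (mod 3)
x^1: 0·2 + 2·2 = 4 ≡ 1 (mod 3)
x^2: 2·2 + 1·2 = 6 ≡ 0 (mod 3)
x^3: 1·2 = 2 ≡ 2 (mod 3)
Result: x + 2x^3

f · g = x + 2x^3


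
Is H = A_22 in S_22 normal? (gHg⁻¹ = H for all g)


H = A_22 in S_22
A_22 has index 2 in S_22, and every subgroup of index 2 is normal

Yes, normal subgroup


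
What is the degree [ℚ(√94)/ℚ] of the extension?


√94 has minimal polynomial x² - 94 (irreducible over ℚ since 94 is squarefree)

[ℚ(√94)/ℚ] = 2


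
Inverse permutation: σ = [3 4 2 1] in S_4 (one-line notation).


To find σ⁻¹, swap domain and range:
σ(1) = 3 → σ⁻¹(3) = 1
σ(2) = 4 → σ⁻¹(4) = 2
σ(3) = 2 → σ⁻¹(2) = 3
σ(4) = 1 → σ⁻¹(1) = 4

σ⁻¹ = [4 3 1 2]


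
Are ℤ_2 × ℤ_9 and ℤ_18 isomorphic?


Comparing ℤ_2 × ℤ_9 and ℤ_18:
gcd(2,9) = 1, so ℤ_2 × ℤ_9 ≅ ℤ_18 (CRT)

Yes, ℤ_2 × ℤ_9 ≅ ℤ_18


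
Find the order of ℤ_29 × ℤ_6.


|A × B| = |A| · |B|
|ℤ_29 × ℤ_6| = 29 × 6 = 174

|ℤ_29 × ℤ_6| = 174


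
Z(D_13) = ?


Z(G) = {g ∈ G | gx = xg for all x ∈ G}
For odd n, Z(D_n) = {e}: no nontrivial rotation commutes with all reflections

Z(D_13) = {e}


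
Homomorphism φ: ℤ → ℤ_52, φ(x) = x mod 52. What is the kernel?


Kernel = preimage of identity
ker(φ) = {x ∈ ℤ : x ≡ 0 (mod 52)} = 52ℤ = {0, ±52, ±104, ...}

ker(φ) = 52ℤ


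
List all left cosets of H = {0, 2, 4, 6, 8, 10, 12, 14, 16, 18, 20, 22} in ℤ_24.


H = {0, 2, 4, 6, 8, 10, 12, 14, 16, 18, 20, 22}, |H| = 12
Number of cosets = |G|/|H| = 24/12 = 2
0 + H = {0, 2, 4, 6, 8, 10, 12, 14, 16, 18, 20, 22}
1 + H = {1, 3, 5, 7, 9, 11, 13, 15, 17, 19, 21, 23}

Cosets: 0+H={0,2,4,6,8,10,12,14,16,18,20,22}; 1+H={1,3,5,7,9,11,13,15,17,19,21,23}


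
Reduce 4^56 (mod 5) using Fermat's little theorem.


Fermat's little theorem: if p is prime and gcd(a,p)=1, then a^(p-1) ≡ 1 (mod p)
p = 5 is prime, gcd(4,5) = 1
Reduce exponent: 56 mod 4 = 0
So 4^56 ≡ 4^0 (mod 5)
4^0 = 1

4^56 ≡ 1 (mod 5)


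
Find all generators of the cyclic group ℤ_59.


g generates ℤ_n iff gcd(g,n) = 1
Prime factors of 59: 59
Generators are g ∈ {1,...,58} not divisible by any of these primes.
Generators: {1, 2, 3, 4, 5, 6, 7, 8, 9, 10, 11, 12, 13, 14, 15, 16, 17, 18, 19, 20, 21, 22, 23, 24, 25, 26, 27, 28, 29, 30, 31, 32, 33, 34, 35, 36, 37, 38, 39, 40, 41, 42, 43, 44, 45, 46, 47, 48, 49, 50, 51, 52, 53, 54, 55, 56, 57, 58}
Number of generators = φ(59) = 58

Generators of ℤ_59 = {1, 2, 3, 4, 5, 6, 7, 8, 9, 10, 11, 12, 13, 14, 15, 16, 17, 18, 19, 20, 21, 22, 23, 24, 25, 26, 27, 28, 29, 30, 31, 32, 33, 34, 35, 36, 37, 38, 39, 40, 41, 42, 43, 44, 45, 46, 47, 48, 49, 50, 51, 52, 53, 54, 55, 56, 57, 58}


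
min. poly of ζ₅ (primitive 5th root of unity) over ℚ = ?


ζ₅ is a root of Φ₅(x) = x⁴ + x³ + x² + x + 1, irreducible over ℚ

Minimal polynomial: x⁴ + x³ + x² + x + 1


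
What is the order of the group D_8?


|D_n| = 2n (n rotations and n reflections)
|D_8| = 2×8 = 16

|D_8| = 16


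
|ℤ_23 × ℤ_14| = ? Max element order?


|ℤ_23 × ℤ_14| = 23 × 14 = 322
Max element order = lcm(23,14) = 322
Cyclic? Yes (gcd=1)

|ℤ_23×ℤ_14| = 322, max element order = 322


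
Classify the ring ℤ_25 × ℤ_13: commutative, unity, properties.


Direct product ring; commutative with unity (1,1); but (1,0)·(0,1) = (0,0) gives zero divisors, so not an integral domain
Commutative: Yes
Integral domain: No
Has unity: Yes

ℤ_25 × ℤ_13: Commutative=Yes, Unity=Yes


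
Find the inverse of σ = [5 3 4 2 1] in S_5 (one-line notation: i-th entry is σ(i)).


To find σ⁻¹, swap domain and range:
σ(1) = 5 → σ⁻¹(5) = 1
σ(2) = 3 → σ⁻¹(3) = 2
σ(3) = 4 → σ⁻¹(4) = 3
σ(4) = 2 → σ⁻¹(2) = 4
σ(5) = 1 → σ⁻¹(1) = 5

σ⁻¹ = [5 4 2 3 1]


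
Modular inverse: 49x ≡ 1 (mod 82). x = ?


Use the extended Euclidean algorithm to write 1 = 49·s + 82·t; then s mod 82 is the inverse.
Euclidean algorithm:
  49 = 0·82 + 49
  82 = 1·49 + 33
  49 = 1·33 + 16
  33 = 2·16 + 1
  16 = 16·1 + 0
gcd(49,82) = 1
Back-substitution gives: 49·(-5) + 82·(3) = 1
So 49⁻¹ ≡ -5 ≡ 77 (mod 82)
Check: 49 × 77 = 3773 ≡ 1 (mod 82) ✓

49⁻¹ ≡ 77 (mod 82)


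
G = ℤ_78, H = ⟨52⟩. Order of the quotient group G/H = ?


|⟨52⟩| = n / gcd(52, 78) = 78 / 26 = 3
H is normal (ℤ_78 is abelian).
|G/H| = |G| / |H| = 78 / 3 = 26

|G/H| = 26


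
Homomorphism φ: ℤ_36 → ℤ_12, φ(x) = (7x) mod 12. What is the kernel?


Kernel = preimage of identity
ker(φ) = {x ∈ ℤ_36 : 7x ≡ 0 (mod 12)}. Since 12 | 36, φ is well-defined. The kernel is the cyclic subgroup ⟨12⟩ of ℤ_36 (order 3), i.e. {0, 12, 24}

ker(φ) = {0, 12, 24}


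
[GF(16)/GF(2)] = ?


GF(16) = GF(2^4), so the extension degree is 4

[GF(16)/GF(2)] = 4


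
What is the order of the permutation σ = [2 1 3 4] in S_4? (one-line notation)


Cycle decomposition: (1 2)
Cycle lengths: 2
Order = lcm(2) = 2

ord(σ) = 2


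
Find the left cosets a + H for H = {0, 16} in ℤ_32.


H = {0, 16}, |H| = 2
Number of cosets = |G|/|H| = 32/2 = 16
0 + H = {0, 16}
1 + H = {1, 17}
2 + H = {2, 18}
3 + H = {3, 19}
4 + H = {4, 20}
5 + H = {5, 21}
6 + H = {6, 22}
7 + H = {7, 23}
8 + H = {8, 24}
9 + H = {9, 25}
10 + H = {10, 26}
11 + H = {11, 27}
12 + H = {12, 28}
13 + H = {13, 29}
14 + H = {14, 30}
15 + H = {15, 31}

Cosets: 0+H={0,16}; 1+H={1,17}; 2+H={2,18}; 3+H={3,19}; 4+H={4,20}; 5+H={5,21}; 6+H={6,22}; 7+H={7,23}; 8+H={8,24}; 9+H={9,25}; 10+H={10,26}; 11+H={11,27}; 12+H={12,28}; 13+H={13,29}; 14+H={14,30}; 15+H={15,31}


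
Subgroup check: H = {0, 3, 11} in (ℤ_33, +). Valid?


Subgroup test for H = {0, 3, 11} in (ℤ_33, +):
(1) 0 ∈ H? Yes
(2) Closure: for all a,b ∈ H, (a+b) mod 33 ∈ H? No  [counterexample: 3 + 3 = 6 ∉ H]
(3) Inverses: for all a ∈ H, -a mod 33 ∈ H? No

No, H is not a subgroup of ℤ_33


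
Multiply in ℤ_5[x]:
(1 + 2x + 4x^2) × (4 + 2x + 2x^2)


Expand and collect like terms; reduce coefficients mod 5:
x^0: 1·4 = 4 ≡ 4 (mod 5)
x^1: 1·2 + 2·4 = 10 ≡ 0 (mod 5)
x^2: 1·2 + 2·2 + 4·4 = 22 ≡ 2 (mod 5)
x^3: 2·2 + 4·2 = 12 ≡ 2 (mod 5)
x^4: 4·2 = 8 ≡ 3 (mod 5)
Result: 4 + 2x^2 + 2x^3 + 3x^4

f · g = 4 + 2x^2 + 2x^3 + 3x^4


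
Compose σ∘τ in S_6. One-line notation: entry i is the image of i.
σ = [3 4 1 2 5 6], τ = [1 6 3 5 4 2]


σ∘τ: apply τ first, then σ
1 →τ 1 →σ 3
2 →τ 6 →σ 6
3 →τ 3 →σ 1
4 →τ 5 →σ 5
5 →τ 4 →σ 2
6 →τ 2 →σ 4

σ∘τ = [3 6 1 5 2 4]


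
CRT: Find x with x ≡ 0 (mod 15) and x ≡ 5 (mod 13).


m₁ = 15, m₂ = 13, gcd = 1, so CRT applies. M = m₁·m₂ = 195
Let M₁ = M/m₁ = 13, M₂ = M/m₂ = 15
Find y₁ ≡ M₁⁻¹ (mod m₁): 13⁻¹ ≡ 7 (mod 15)
Find y₂ ≡ M₂⁻¹ (mod m₂): 15⁻¹ ≡ 7 (mod 13)
x = a₁·M₁·y₁ + a₂·M₂·y₂ = 0·13·7 + 5·15·7 = 525
Reduce mod 195: x ≡ 135
Check: 135 mod 15 = 0 ✓, 135 mod 13 = 5 ✓

x ≡ 135 (mod 195)


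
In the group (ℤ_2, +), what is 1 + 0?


Operation: addition mod 2
1 + 0 = (a + b) mod 2 with a = 1, b = 0

1 + 0 = 1


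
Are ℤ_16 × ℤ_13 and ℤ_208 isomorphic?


Comparing ℤ_16 × ℤ_13 and ℤ_208:
gcd(16,13) = 1, so ℤ_16 × ℤ_13 ≅ ℤ_208 (CRT)

Yes, ℤ_16 × ℤ_13 ≅ ℤ_208


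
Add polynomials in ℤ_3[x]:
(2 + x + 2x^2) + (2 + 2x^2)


Add coefficients mod 3:
x^0: 2 + 2 = 1 (mod 3)
x^1: 1 + 0 = 1 (mod 3)
x^2: 2 + 2 = 1 (mod 3)
Result: 1 + x + x^2

f + g = 1 + x + x^2
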